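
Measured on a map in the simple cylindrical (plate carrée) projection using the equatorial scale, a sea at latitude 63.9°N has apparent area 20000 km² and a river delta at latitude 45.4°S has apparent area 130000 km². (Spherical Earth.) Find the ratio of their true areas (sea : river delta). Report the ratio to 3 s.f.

On the plate carrée, areal scale = h·k = 1 × sec φ, so true area = apparent × cos φ.
True area of sea: 20000 × cos(63.9°) = 20000 × 0.4399 = 8799 km².
True area of river delta: 130000 × cos(45.4°) = 130000 × 0.7022 = 91280 km².
Ratio = 8799 / 91280 ≈ 0.0964.

0.0964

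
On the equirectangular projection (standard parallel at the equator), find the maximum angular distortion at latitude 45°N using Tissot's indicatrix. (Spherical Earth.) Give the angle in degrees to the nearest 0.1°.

19.8°

For the equirectangular projection with φ₀ = 0 (plate carrée), h = 1 along meridians and k = sec φ along parallels.
At 45°: h = 1.000, k = 1.414; principal scales a = 1.414, b = 1.000.
sin(ω/2) = (a − b)/(a + b) = 0.4142/2.414 = 0.1716, so ω = 2 arcsin(0.1716) ≈ 19.8°.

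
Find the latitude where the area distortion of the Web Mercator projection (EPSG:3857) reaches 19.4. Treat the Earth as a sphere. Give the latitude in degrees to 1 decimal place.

Mercator areal scale is sec²φ.
sec²φ = 19.4  ⇒  cos²φ = 0.05155  ⇒  cos φ = 0.2270.
φ = arccos(0.2270) ≈ 76.9°.

76.9°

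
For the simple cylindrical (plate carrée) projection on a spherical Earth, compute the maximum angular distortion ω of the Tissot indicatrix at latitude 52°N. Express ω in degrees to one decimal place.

27.5°

Plate carrée maps x = Rλ, y = Rφ. The meridian scale is h = 1 and the parallel scale is k = 1/cos φ = sec φ.
At 52°: h = 1.000, k = 1.624; principal scales a = 1.624, b = 1.000.
sin(ω/2) = (a − b)/(a + b) = 0.6243/2.624 = 0.2379, so ω = 2 arcsin(0.2379) ≈ 27.5°.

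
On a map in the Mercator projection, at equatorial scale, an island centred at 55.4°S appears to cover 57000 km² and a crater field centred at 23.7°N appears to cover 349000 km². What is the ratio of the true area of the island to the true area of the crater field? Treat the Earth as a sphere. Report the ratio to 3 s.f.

0.0628

Since Mercator area scale is 1/cos²φ, the true area equals the apparent area multiplied by cos²φ.
True area of island: 57000 × cos²(55.4°) = 57000 × 0.3224 = 18380 km².
True area of crater field: 349000 × cos²(23.7°) = 349000 × 0.8384 = 292600 km².
Ratio = 18380 / 292600 ≈ 0.0628.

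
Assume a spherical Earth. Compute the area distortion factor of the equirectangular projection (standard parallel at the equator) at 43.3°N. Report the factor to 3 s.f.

For the equirectangular projection with φ₀ = 0 (plate carrée), h = 1 along meridians and k = sec φ along parallels.
Areal scale = h·k = 1 × sec φ; at 43.3°, h = 1.000, k = 1.374, so h·k = 1.374.

1.37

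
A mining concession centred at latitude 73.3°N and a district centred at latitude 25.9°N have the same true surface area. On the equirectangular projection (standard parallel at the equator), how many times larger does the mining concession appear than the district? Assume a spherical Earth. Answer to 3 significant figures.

In the plate carrée (x = Rλ, y = Rφ), meridians are true-scale (h = 1) and parallels are stretched by k = sec φ.
Areal scale at 73.3°: h·k = 1.000 × 3.480 = 3.480.
Areal scale at 25.9°: h·k = 1.000 × 1.112 = 1.112.
Ratio = 3.480/1.112 ≈ 3.13.

3.13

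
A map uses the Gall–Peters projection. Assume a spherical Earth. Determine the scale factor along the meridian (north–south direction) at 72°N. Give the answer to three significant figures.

0.437

Gall–Peters is a cylindrical equal-area projection with standard parallels at ±45°. For cylindrical equal-area with standard parallel φ₀, h = cos φ / cos φ₀ and k = cos φ₀ / cos φ, so h·k = 1.
h = cos 72° / cos 45° = 0.3090/0.7071 = 0.4370.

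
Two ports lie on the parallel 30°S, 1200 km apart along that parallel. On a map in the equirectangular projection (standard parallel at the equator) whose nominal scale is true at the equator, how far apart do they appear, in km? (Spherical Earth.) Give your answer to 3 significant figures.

For the equirectangular projection with φ₀ = 0 (plate carrée), h = 1 along meridians and k = sec φ along parallels.
Along the parallel, k = sec 30° = 1/0.8660 = 1.155.
Map distance = 1200 × 1.155 ≈ 1390 km.

1390 km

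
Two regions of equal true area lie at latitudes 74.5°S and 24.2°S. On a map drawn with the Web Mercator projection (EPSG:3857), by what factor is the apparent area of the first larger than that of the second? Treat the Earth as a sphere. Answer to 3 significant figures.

11.6

Mercator areal scale is sec²φ.
At 74.5°: sec²(74.5°) = 1/0.2672² = 14.00.
At 24.2°: sec²(24.2°) = 1/0.9121² = 1.202.
Ratio = 14.00/1.202 = cos²(24.2°)/cos²(74.5°) ≈ 11.6.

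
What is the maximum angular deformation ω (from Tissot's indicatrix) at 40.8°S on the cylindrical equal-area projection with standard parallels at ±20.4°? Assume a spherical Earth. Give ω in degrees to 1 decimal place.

24.3°

Cylindrical equal-area (φ₀ = 20.4°): h = cos φ / cos 20.4° along meridians, k = cos 20.4° / cos φ along parallels; h·k = 1.
At 40.8°: h = 0.8076, k = 1.238; principal scales a = 1.238, b = 0.8076.
sin(ω/2) = (a − b)/(a + b) = 0.4305/2.046 = 0.2104, so ω = 2 arcsin(0.2104) ≈ 24.3°.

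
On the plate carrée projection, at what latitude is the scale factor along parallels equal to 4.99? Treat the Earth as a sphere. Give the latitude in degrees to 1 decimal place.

Plate carrée: h = 1, k = sec φ along parallels.
sec φ = 4.99  ⇒  cos φ = 0.2004  ⇒  φ ≈ 78.4°.

78.4°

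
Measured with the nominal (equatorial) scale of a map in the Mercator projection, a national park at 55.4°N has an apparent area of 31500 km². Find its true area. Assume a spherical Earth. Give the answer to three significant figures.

10200 km²

Mercator is conformal, so the point scale is isotropic: h = k = sec φ = 1/cos φ.
Areal scale = k² = sec²φ = 1/cos²(55.4°) = 1/0.5678² = 3.101.
True area = apparent / (areal scale) = 31500 / 3.101 ≈ 10200 km².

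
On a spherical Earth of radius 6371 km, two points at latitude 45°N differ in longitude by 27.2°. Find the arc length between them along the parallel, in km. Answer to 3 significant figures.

Arc length along a parallel = R cos φ · Δλ (with Δλ in radians).
= 6371 × cos 45° × (27.2° × π/180) = 6371 × 0.7071 × 0.4747 ≈ 2140 km.

2140 km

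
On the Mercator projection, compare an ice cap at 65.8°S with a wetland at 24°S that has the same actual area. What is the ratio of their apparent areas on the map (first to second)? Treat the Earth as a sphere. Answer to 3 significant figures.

4.97

Mercator is conformal with k = sec φ, so areal scale = k² = sec²φ.
At 65.8°: sec²(65.8°) = 1/0.4099² = 5.951.
At 24°: sec²(24°) = 1/0.9135² = 1.198.
Ratio = 5.951/1.198 = cos²(24°)/cos²(65.8°) ≈ 4.97.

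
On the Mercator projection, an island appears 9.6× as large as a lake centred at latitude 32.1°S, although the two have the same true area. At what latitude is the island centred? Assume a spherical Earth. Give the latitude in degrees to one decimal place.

On Mercator, (apparent₁)/(apparent₂) = sec²φ₁ / sec²φ₂ when true areas are equal.
cos²φ₂ / cos²φ₁ = 9.6  ⇒  cos φ₁ = cos 32.1° / √9.6 = 0.8471/3.098 = 0.2734.
φ₁ = arccos(0.2734) ≈ 74.1°.

74.1°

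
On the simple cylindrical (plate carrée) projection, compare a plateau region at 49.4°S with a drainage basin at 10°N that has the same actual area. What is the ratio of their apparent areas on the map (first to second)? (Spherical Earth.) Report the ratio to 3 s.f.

1.51

Plate carrée maps x = Rλ, y = Rφ. The meridian scale is h = 1 and the parallel scale is k = 1/cos φ = sec φ.
Areal scale at 49.4°: h·k = 1.000 × 1.537 = 1.537.
Areal scale at 10°: h·k = 1.000 × 1.015 = 1.015.
Ratio = 1.537/1.015 ≈ 1.51.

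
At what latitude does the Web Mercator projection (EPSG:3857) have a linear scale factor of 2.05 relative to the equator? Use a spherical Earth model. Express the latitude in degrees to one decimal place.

60.8°

Mercator scale is k = sec φ = 1/cos φ.
1/cos φ = 2.05  ⇒  cos φ = 0.4878  ⇒  φ = arccos(0.4878) ≈ 60.8°.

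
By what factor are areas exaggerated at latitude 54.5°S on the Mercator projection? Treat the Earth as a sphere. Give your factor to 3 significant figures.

2.97

For Mercator, h = k = sec φ (a conformal cylindrical projection has a single point scale, 1/cos φ).
Areal scale = k² = sec²φ = 1/cos²(54.5°) = 1/0.5807² = 2.965.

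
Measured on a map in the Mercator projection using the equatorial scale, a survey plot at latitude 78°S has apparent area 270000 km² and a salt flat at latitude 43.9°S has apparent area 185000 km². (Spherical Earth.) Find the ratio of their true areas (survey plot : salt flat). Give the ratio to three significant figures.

Mercator's areal exaggeration is sec²φ; hence true area = (apparent area) · cos²φ.
True area of survey plot: 270000 × cos²(78°) = 270000 × 0.04323 = 11670 km².
True area of salt flat: 185000 × cos²(43.9°) = 185000 × 0.5192 = 96050 km².
Ratio = 11670 / 96050 ≈ 0.122.

0.122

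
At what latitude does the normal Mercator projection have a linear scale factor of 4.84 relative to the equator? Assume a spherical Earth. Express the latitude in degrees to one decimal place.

78.1°

Mercator scale is k = sec φ = 1/cos φ.
1/cos φ = 4.84  ⇒  cos φ = 0.2066  ⇒  φ = arccos(0.2066) ≈ 78.1°.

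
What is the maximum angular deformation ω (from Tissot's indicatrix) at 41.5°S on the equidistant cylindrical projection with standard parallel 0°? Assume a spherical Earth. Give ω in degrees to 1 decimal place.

16.5°

Plate carrée maps x = Rλ, y = Rφ. The meridian scale is h = 1 and the parallel scale is k = 1/cos φ = sec φ.
At 41.5°: h = 1.000, k = 1.335; principal scales a = 1.335, b = 1.000.
sin(ω/2) = (a − b)/(a + b) = 0.3352/2.335 = 0.1435, so ω = 2 arcsin(0.1435) ≈ 16.5°.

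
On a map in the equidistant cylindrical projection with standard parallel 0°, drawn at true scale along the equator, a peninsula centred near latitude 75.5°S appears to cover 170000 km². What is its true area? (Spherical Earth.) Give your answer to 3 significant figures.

Plate carrée maps x = Rλ, y = Rφ. The meridian scale is h = 1 and the parallel scale is k = 1/cos φ = sec φ.
Areal scale = h·k = 1 × sec φ; at 75.5°, h = 1.000, k = 3.994, so h·k = 3.994.
True area = apparent / (areal scale) = 170000 / 3.994 ≈ 42600 km².

42600 km²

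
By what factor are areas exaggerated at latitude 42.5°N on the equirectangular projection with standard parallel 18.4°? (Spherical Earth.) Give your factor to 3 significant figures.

In the equirectangular projection with standard parallel φ₀ = 18.4° (x = Rλ cos φ₀, y = Rφ), meridians are true-scale (h = 1) and the parallel scale is k = cos φ₀ / cos φ.
Areal scale = h·k = 1 × cos φ₀ / cos φ; at 42.5°, h = 1.000, k = 1.287, so h·k = 1.287.

1.29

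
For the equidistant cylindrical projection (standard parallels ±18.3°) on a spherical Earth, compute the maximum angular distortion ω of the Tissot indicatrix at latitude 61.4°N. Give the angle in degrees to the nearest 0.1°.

38.5°

With standard parallel φ₀ = 18.3°, the equirectangular projection gives x = Rλ cos φ₀, y = Rφ, so h = 1 and k = cos 18.3° / cos φ.
At 61.4°: h = 1.000, k = 1.983; principal scales a = 1.983, b = 1.000.
sin(ω/2) = (a − b)/(a + b) = 0.9834/2.983 = 0.3296, so ω = 2 arcsin(0.3296) ≈ 38.5°.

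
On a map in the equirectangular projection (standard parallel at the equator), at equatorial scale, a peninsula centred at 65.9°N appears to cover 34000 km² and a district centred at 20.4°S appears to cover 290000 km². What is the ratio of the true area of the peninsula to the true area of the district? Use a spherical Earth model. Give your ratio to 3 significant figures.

On the plate carrée, areal scale = h·k = 1 × sec φ, so true area = apparent × cos φ.
True area of peninsula: 34000 × cos(65.9°) = 34000 × 0.4083 = 13880 km².
True area of district: 290000 × cos(20.4°) = 290000 × 0.9373 = 271800 km².
Ratio = 13880 / 271800 ≈ 0.0511.

0.0511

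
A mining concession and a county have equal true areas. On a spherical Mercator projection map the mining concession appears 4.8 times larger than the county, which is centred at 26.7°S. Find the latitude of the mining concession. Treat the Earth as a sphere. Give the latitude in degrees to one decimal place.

65.9°

On Mercator, (apparent₁)/(apparent₂) = sec²φ₁ / sec²φ₂ when true areas are equal.
cos²φ₂ / cos²φ₁ = 4.8  ⇒  cos φ₁ = cos 26.7° / √4.8 = 0.8934/2.191 = 0.4078.
φ₁ = arccos(0.4078) ≈ 65.9°.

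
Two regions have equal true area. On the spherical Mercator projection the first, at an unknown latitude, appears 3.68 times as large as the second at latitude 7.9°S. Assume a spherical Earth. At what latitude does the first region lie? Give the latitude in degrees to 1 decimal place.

For equal true areas on Mercator, apparent areas scale as sec²φ, so the ratio is cos²φ₂ / cos²φ₁.
cos²φ₂ / cos²φ₁ = 3.68  ⇒  cos φ₁ = cos 7.9° / √3.68 = 0.9905/1.918 = 0.5163.
φ₁ = arccos(0.5163) ≈ 58.9°.

58.9°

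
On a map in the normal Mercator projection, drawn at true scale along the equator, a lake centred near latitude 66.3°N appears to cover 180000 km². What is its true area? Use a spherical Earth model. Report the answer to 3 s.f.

Mercator is conformal, so the point scale is isotropic: h = k = sec φ = 1/cos φ.
Areal scale = k² = sec²φ = 1/cos²(66.3°) = 1/0.4019² = 6.190.
True area = apparent / (areal scale) = 180000 / 6.190 ≈ 29100 km².

29100 km²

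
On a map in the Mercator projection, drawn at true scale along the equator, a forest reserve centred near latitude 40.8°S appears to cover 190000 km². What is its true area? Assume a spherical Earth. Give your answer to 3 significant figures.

109000 km²

The Mercator projection is conformal; its linear scale factor is the same in every direction and equals sec φ = 1/cos φ.
Areal scale = k² = sec²φ = 1/cos²(40.8°) = 1/0.7570² = 1.745.
True area = apparent / (areal scale) = 190000 / 1.745 ≈ 109000 km².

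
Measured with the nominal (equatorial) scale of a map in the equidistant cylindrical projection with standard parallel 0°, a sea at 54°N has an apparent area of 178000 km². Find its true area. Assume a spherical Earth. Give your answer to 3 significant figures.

105000 km²

For the equirectangular projection with φ₀ = 0 (plate carrée), h = 1 along meridians and k = sec φ along parallels.
Areal scale = h·k = 1 × sec φ; at 54°, h = 1.000, k = 1.701, so h·k = 1.701.
True area = apparent / (areal scale) = 178000 / 1.701 ≈ 105000 km².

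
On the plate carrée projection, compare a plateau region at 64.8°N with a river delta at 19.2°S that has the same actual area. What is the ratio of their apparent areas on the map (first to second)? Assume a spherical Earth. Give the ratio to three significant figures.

2.22

In the plate carrée (x = Rλ, y = Rφ), meridians are true-scale (h = 1) and parallels are stretched by k = sec φ.
Areal scale at 64.8°: h·k = 1.000 × 2.349 = 2.349.
Areal scale at 19.2°: h·k = 1.000 × 1.059 = 1.059.
Ratio = 2.349/1.059 ≈ 2.22.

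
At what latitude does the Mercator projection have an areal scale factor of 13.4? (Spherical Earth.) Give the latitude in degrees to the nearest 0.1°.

Mercator areal scale is sec²φ.
sec²φ = 13.4  ⇒  cos²φ = 0.07463  ⇒  cos φ = 0.2732.
φ = arccos(0.2732) ≈ 74.1°.

74.1°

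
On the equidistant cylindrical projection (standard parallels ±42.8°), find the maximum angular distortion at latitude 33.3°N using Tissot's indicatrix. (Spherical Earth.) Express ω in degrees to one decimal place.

With standard parallel φ₀ = 42.8°, the equirectangular projection gives x = Rλ cos φ₀, y = Rφ, so h = 1 and k = cos 42.8° / cos φ.
At 33.3°: h = 1.000, k = 0.8779; principal scales a = 1.000, b = 0.8779.
sin(ω/2) = (a − b)/(a + b) = 0.1221/1.878 = 0.06504, so ω = 2 arcsin(0.06504) ≈ 7.5°.

7.5°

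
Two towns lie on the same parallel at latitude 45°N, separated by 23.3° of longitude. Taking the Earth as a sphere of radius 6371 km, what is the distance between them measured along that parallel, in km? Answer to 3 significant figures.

Arc length along a parallel = R cos φ · Δλ (with Δλ in radians).
= 6371 × cos 45° × (23.3° × π/180) = 6371 × 0.7071 × 0.4067 ≈ 1830 km.

1830 km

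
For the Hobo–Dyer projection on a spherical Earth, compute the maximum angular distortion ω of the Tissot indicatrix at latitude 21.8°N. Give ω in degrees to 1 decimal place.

17.9°

The Hobo–Dyer projection is cylindrical equal-area with φ₀ = 37.5°. Cylindrical equal-area (φ₀ = 37.5°): h = cos φ / cos 37.5° along meridians, k = cos 37.5° / cos φ along parallels; h·k = 1.
At 21.8°: h = 1.170, k = 0.8545; principal scales a = 1.170, b = 0.8545.
sin(ω/2) = (a − b)/(a + b) = 0.3159/2.025 = 0.1560, so ω = 2 arcsin(0.1560) ≈ 17.9°.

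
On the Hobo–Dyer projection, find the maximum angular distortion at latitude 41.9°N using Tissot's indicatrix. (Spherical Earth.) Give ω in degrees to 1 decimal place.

Hobo–Dyer is a cylindrical equal-area projection with standard parallels at ±37.5°. For cylindrical equal-area with standard parallel φ₀, h = cos φ / cos φ₀ and k = cos φ₀ / cos φ, so h·k = 1.
At 41.9°: h = 0.9382, k = 1.066; principal scales a = 1.066, b = 0.9382.
sin(ω/2) = (a − b)/(a + b) = 0.1277/2.004 = 0.06372, so ω = 2 arcsin(0.06372) ≈ 7.3°.

7.3°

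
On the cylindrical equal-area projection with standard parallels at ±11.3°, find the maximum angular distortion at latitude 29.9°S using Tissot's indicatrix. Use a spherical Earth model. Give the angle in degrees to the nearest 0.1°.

A cylindrical equal-area projection with standard parallel φ₀ has meridian scale h = cos φ / cos φ₀ and parallel scale k = cos φ₀ / cos φ (so areas are preserved, h·k = 1).
At 29.9°: h = 0.8840, k = 1.131; principal scales a = 1.131, b = 0.8840.
sin(ω/2) = (a − b)/(a + b) = 0.2471/2.015 = 0.1226, so ω = 2 arcsin(0.1226) ≈ 14.1°.

14.1°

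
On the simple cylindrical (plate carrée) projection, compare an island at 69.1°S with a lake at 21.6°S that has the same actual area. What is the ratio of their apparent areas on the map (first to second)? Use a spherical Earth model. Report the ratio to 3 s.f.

2.61

In the plate carrée (x = Rλ, y = Rφ), meridians are true-scale (h = 1) and parallels are stretched by k = sec φ.
Areal scale at 69.1°: h·k = 1.000 × 2.803 = 2.803.
Areal scale at 21.6°: h·k = 1.000 × 1.076 = 1.076.
Ratio = 2.803/1.076 ≈ 2.61.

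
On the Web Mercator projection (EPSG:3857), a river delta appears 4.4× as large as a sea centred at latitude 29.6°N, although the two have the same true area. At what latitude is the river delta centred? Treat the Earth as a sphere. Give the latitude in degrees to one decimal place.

Mercator areal scale is sec²φ, so apparent-area ratio = sec²φ₁ / sec²φ₂ = cos²φ₂ / cos²φ₁.
cos²φ₂ / cos²φ₁ = 4.4  ⇒  cos φ₁ = cos 29.6° / √4.4 = 0.8695/2.098 = 0.4145.
φ₁ = arccos(0.4145) ≈ 65.5°.

65.5°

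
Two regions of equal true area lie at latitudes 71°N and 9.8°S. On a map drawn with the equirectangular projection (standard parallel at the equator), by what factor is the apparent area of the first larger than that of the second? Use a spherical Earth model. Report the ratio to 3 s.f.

For the equirectangular projection with φ₀ = 0 (plate carrée), h = 1 along meridians and k = sec φ along parallels.
Areal scale at 71°: h·k = 1.000 × 3.072 = 3.072.
Areal scale at 9.8°: h·k = 1.000 × 1.015 = 1.015.
Ratio = 3.072/1.015 ≈ 3.03.

3.03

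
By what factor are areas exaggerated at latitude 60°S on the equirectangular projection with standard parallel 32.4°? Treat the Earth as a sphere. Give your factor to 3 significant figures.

With standard parallel φ₀ = 32.4°, the equirectangular projection gives x = Rλ cos φ₀, y = Rφ, so h = 1 and k = cos 32.4° / cos φ.
Areal scale = h·k = 1 × cos φ₀ / cos φ; at 60°, h = 1.000, k = 1.689, so h·k = 1.689.

1.69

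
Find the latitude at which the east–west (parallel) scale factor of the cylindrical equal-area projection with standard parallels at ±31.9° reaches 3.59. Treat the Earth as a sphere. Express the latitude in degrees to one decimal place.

76.3°

A cylindrical equal-area projection with standard parallel φ₀ has meridian scale h = cos φ / cos φ₀ and parallel scale k = cos φ₀ / cos φ (so areas are preserved, h·k = 1).
k = cos φ₀ / cos φ = 3.59  ⇒  cos φ = cos 31.9° / 3.59 = 0.2365.
φ = arccos(0.2365) ≈ 76.3°.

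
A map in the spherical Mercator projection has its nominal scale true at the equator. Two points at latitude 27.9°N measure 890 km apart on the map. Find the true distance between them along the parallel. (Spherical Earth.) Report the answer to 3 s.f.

787 km

Mercator is conformal, so the point scale is isotropic: h = k = sec φ = 1/cos φ.
Along the parallel at 27.9°, map distances are exaggerated by k = sec 27.9° = 1.132.
True distance = 890 / 1.132 = 890 × cos 27.9° ≈ 787 km.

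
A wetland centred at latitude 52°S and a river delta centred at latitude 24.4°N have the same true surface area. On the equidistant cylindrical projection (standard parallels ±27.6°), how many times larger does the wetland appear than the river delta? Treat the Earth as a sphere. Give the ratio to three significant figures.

1.48

With standard parallel φ₀ = 27.6°, the equirectangular projection gives x = Rλ cos φ₀, y = Rφ, so h = 1 and k = cos 27.6° / cos φ.
Areal scale at 52°: h·k = 1.000 × 1.439 = 1.439.
Areal scale at 24.4°: h·k = 1.000 × 0.9731 = 0.9731.
Ratio = 1.439/0.9731 ≈ 1.48.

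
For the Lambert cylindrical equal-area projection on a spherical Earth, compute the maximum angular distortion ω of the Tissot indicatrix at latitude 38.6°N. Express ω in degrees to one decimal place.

The Lambert cylindrical equal-area projection is the cylindrical equal-area projection with its standard parallel at the equator (φ₀ = 0). A cylindrical equal-area projection with standard parallel φ₀ has meridian scale h = cos φ / cos φ₀ and parallel scale k = cos φ₀ / cos φ (so areas are preserved, h·k = 1).
At 38.6°: h = 0.7815, k = 1.280; principal scales a = 1.280, b = 0.7815.
sin(ω/2) = (a − b)/(a + b) = 0.4980/2.061 = 0.2416, so ω = 2 arcsin(0.2416) ≈ 28.0°.

28.0°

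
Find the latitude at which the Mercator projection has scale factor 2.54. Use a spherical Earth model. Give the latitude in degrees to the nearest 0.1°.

Mercator scale is k = sec φ = 1/cos φ.
1/cos φ = 2.54  ⇒  cos φ = 0.3937  ⇒  φ = arccos(0.3937) ≈ 66.8°.

66.8°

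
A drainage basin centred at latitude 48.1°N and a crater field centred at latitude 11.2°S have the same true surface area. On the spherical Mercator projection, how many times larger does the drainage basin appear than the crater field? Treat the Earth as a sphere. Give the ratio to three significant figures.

2.16

On Mercator, area is exaggerated by sec²φ = 1/cos²φ.
At 48.1°: sec²(48.1°) = 1/0.6678² = 2.242.
At 11.2°: sec²(11.2°) = 1/0.9810² = 1.039.
Ratio = 2.242/1.039 = cos²(11.2°)/cos²(48.1°) ≈ 2.16.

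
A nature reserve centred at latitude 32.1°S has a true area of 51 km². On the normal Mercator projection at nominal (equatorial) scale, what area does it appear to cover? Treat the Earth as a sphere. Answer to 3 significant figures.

71.1 km²

The Mercator projection is conformal; its linear scale factor is the same in every direction and equals sec φ = 1/cos φ.
Areal scale = k² = sec²φ = 1/cos²(32.1°) = 1/0.8471² = 1.394.
Apparent area = 51 × 1.394 ≈ 71.1 km².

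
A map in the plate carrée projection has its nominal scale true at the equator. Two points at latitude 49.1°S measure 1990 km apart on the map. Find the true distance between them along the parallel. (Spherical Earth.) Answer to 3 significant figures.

1300 km

In the plate carrée (x = Rλ, y = Rφ), meridians are true-scale (h = 1) and parallels are stretched by k = sec φ.
Along the parallel at 49.1°, map distances are exaggerated by k = sec 49.1° = 1.527.
True distance = 1990 / 1.527 = 1990 × cos 49.1° ≈ 1300 km.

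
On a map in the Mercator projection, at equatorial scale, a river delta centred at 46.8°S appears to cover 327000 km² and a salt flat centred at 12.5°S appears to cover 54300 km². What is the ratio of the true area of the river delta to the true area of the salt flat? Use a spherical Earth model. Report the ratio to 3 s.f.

2.96

Since Mercator area scale is 1/cos²φ, the true area equals the apparent area multiplied by cos²φ.
True area of river delta: 327000 × cos²(46.8°) = 327000 × 0.4686 = 153200 km².
True area of salt flat: 54300 × cos²(12.5°) = 54300 × 0.9532 = 51760 km².
Ratio = 153200 / 51760 ≈ 2.96.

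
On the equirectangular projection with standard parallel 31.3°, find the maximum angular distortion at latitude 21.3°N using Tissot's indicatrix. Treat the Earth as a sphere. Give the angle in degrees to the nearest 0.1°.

With standard parallel φ₀ = 31.3°, the equirectangular projection gives x = Rλ cos φ₀, y = Rφ, so h = 1 and k = cos 31.3° / cos φ.
At 21.3°: h = 1.000, k = 0.9171; principal scales a = 1.000, b = 0.9171.
sin(ω/2) = (a − b)/(a + b) = 0.08289/1.917 = 0.04324, so ω = 2 arcsin(0.04324) ≈ 5.0°.

5.0°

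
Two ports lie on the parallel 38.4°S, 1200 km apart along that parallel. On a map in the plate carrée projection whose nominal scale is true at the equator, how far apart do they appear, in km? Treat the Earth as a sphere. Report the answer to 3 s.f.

In the plate carrée (x = Rλ, y = Rφ), meridians are true-scale (h = 1) and parallels are stretched by k = sec φ.
Along the parallel, k = sec 38.4° = 1/0.7837 = 1.276.
Map distance = 1200 × 1.276 ≈ 1530 km.

1530 km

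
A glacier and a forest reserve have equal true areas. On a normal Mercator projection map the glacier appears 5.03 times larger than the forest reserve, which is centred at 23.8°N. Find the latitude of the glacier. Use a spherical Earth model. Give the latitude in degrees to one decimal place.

Mercator areal scale is sec²φ, so apparent-area ratio = sec²φ₁ / sec²φ₂ = cos²φ₂ / cos²φ₁.
cos²φ₂ / cos²φ₁ = 5.03  ⇒  cos φ₁ = cos 23.8° / √5.03 = 0.9150/2.243 = 0.4080.
φ₁ = arccos(0.4080) ≈ 65.9°.

65.9°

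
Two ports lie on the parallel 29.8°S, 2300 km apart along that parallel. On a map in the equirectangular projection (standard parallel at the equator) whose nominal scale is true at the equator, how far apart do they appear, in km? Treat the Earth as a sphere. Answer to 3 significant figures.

2650 km

In the plate carrée (x = Rλ, y = Rφ), meridians are true-scale (h = 1) and parallels are stretched by k = sec φ.
Along the parallel, k = sec 29.8° = 1/0.8678 = 1.152.
Map distance = 2300 × 1.152 ≈ 2650 km.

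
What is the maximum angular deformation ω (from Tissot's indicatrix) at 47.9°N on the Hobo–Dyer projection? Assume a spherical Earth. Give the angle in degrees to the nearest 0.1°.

Hobo–Dyer is a cylindrical equal-area projection with standard parallels at ±37.5°. For cylindrical equal-area with standard parallel φ₀, h = cos φ / cos φ₀ and k = cos φ₀ / cos φ, so h·k = 1.
At 47.9°: h = 0.8451, k = 1.183; principal scales a = 1.183, b = 0.8451.
sin(ω/2) = (a − b)/(a + b) = 0.3383/2.028 = 0.1668, so ω = 2 arcsin(0.1668) ≈ 19.2°.

19.2°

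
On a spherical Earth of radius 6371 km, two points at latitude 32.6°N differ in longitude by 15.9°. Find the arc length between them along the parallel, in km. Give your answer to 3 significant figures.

1490 km

Arc length along a parallel = R cos φ · Δλ (with Δλ in radians).
= 6371 × cos 32.6° × (15.9° × π/180) = 6371 × 0.8425 × 0.2775 ≈ 1490 km.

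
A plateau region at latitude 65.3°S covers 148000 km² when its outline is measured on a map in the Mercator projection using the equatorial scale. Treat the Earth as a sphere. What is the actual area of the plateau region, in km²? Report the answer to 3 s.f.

25800 km²

For Mercator, h = k = sec φ (a conformal cylindrical projection has a single point scale, 1/cos φ).
Areal scale = k² = sec²φ = 1/cos²(65.3°) = 1/0.4179² = 5.727.
True area = apparent / (areal scale) = 148000 / 5.727 ≈ 25800 km².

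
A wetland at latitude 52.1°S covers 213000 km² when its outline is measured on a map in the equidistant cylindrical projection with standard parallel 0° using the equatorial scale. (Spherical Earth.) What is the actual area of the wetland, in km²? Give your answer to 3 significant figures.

For the equirectangular projection with φ₀ = 0 (plate carrée), h = 1 along meridians and k = sec φ along parallels.
Areal scale = h·k = 1 × sec φ; at 52.1°, h = 1.000, k = 1.628, so h·k = 1.628.
True area = apparent / (areal scale) = 213000 / 1.628 ≈ 131000 km².

131000 km²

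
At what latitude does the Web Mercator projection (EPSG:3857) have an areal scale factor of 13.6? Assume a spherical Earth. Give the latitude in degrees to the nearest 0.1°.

Mercator areal scale is sec²φ.
sec²φ = 13.6  ⇒  cos²φ = 0.07353  ⇒  cos φ = 0.2712.
φ = arccos(0.2712) ≈ 74.3°.

74.3°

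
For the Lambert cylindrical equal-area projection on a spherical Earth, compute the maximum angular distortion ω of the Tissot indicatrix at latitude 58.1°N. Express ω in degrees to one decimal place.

68.6°

The Lambert cylindrical equal-area projection is the cylindrical equal-area projection with its standard parallel at the equator (φ₀ = 0). For cylindrical equal-area with standard parallel φ₀, h = cos φ / cos φ₀ and k = cos φ₀ / cos φ, so h·k = 1.
At 58.1°: h = 0.5284, k = 1.892; principal scales a = 1.892, b = 0.5284.
sin(ω/2) = (a − b)/(a + b) = 1.364/2.421 = 0.5634, so ω = 2 arcsin(0.5634) ≈ 68.6°.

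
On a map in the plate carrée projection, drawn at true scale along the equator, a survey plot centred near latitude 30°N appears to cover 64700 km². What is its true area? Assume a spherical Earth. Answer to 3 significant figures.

In the plate carrée (x = Rλ, y = Rφ), meridians are true-scale (h = 1) and parallels are stretched by k = sec φ.
Areal scale = h·k = 1 × sec φ; at 30°, h = 1.000, k = 1.155, so h·k = 1.155.
True area = apparent / (areal scale) = 64700 / 1.155 ≈ 56000 km².

56000 km²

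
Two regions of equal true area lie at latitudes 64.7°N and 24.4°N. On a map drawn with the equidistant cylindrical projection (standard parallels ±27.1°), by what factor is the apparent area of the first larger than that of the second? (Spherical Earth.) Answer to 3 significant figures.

In the equirectangular projection with standard parallel φ₀ = 27.1° (x = Rλ cos φ₀, y = Rφ), meridians are true-scale (h = 1) and the parallel scale is k = cos φ₀ / cos φ.
Areal scale at 64.7°: h·k = 1.000 × 2.083 = 2.083.
Areal scale at 24.4°: h·k = 1.000 × 0.9775 = 0.9775.
Ratio = 2.083/0.9775 ≈ 2.13.

2.13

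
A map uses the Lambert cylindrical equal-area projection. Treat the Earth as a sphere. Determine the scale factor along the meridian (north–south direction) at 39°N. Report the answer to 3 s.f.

0.777

The Lambert cylindrical equal-area projection is the cylindrical equal-area projection with its standard parallel at the equator (φ₀ = 0). Cylindrical equal-area (φ₀ = 0°): h = cos φ / cos 0° along meridians, k = cos 0° / cos φ along parallels; h·k = 1.
h = cos 39° / cos 0° = 0.7771/1.000 = 0.7771.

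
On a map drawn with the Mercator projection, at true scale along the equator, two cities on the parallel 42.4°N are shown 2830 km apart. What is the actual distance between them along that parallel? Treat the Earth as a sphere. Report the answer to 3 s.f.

Mercator is conformal, so the point scale is isotropic: h = k = sec φ = 1/cos φ.
Along the parallel at 42.4°, map distances are exaggerated by k = sec 42.4° = 1.354.
True distance = 2830 / 1.354 = 2830 × cos 42.4° ≈ 2090 km.

2090 km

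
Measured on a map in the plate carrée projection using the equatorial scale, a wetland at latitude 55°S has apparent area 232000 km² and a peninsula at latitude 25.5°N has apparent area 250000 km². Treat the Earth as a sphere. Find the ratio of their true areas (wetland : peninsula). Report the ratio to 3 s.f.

0.590

Plate carrée has h = 1 and k = sec φ, giving areal scale sec φ; true area = (apparent area) · cos φ.
True area of wetland: 232000 × cos(55°) = 232000 × 0.5736 = 133100 km².
True area of peninsula: 250000 × cos(25.5°) = 250000 × 0.9026 = 225600 km².
Ratio = 133100 / 225600 ≈ 0.590.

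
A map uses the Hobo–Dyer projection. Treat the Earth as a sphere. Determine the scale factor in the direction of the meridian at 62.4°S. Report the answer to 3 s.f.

The Hobo–Dyer projection is cylindrical equal-area with φ₀ = 37.5°. A cylindrical equal-area projection with standard parallel φ₀ has meridian scale h = cos φ / cos φ₀ and parallel scale k = cos φ₀ / cos φ (so areas are preserved, h·k = 1).
h = cos 62.4° / cos 37.5° = 0.4633/0.7934 = 0.5840.

0.584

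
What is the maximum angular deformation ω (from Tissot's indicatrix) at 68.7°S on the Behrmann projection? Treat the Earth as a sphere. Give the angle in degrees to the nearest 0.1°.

Behrmann is a cylindrical equal-area projection with standard parallels at ±30°. A cylindrical equal-area projection with standard parallel φ₀ has meridian scale h = cos φ / cos φ₀ and parallel scale k = cos φ₀ / cos φ (so areas are preserved, h·k = 1).
At 68.7°: h = 0.4194, k = 2.384; principal scales a = 2.384, b = 0.4194.
sin(ω/2) = (a − b)/(a + b) = 1.965/2.804 = 0.7008, so ω = 2 arcsin(0.7008) ≈ 89.0°.

89.0°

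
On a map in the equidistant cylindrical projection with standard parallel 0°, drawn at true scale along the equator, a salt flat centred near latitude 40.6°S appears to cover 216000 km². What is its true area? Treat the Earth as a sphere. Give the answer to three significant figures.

164000 km²

Plate carrée maps x = Rλ, y = Rφ. The meridian scale is h = 1 and the parallel scale is k = 1/cos φ = sec φ.
Areal scale = h·k = 1 × sec φ; at 40.6°, h = 1.000, k = 1.317, so h·k = 1.317.
True area = apparent / (areal scale) = 216000 / 1.317 ≈ 164000 km².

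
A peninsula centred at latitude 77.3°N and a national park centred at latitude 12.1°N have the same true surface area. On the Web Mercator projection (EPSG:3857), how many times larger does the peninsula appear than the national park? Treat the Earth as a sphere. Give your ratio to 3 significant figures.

Mercator areal scale is sec²φ.
At 77.3°: sec²(77.3°) = 1/0.2198² = 20.69.
At 12.1°: sec²(12.1°) = 1/0.9778² = 1.046.
Ratio = 20.69/1.046 = cos²(12.1°)/cos²(77.3°) ≈ 19.8.

19.8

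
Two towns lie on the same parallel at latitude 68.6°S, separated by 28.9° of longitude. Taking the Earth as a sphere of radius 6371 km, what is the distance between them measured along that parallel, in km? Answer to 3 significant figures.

1170 km

Arc length along a parallel = R cos φ · Δλ (with Δλ in radians).
= 6371 × cos 68.6° × (28.9° × π/180) = 6371 × 0.3649 × 0.5044 ≈ 1170 km.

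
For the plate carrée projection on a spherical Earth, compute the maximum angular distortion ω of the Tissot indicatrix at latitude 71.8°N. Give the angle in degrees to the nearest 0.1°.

In the plate carrée (x = Rλ, y = Rφ), meridians are true-scale (h = 1) and parallels are stretched by k = sec φ.
At 71.8°: h = 1.000, k = 3.202; principal scales a = 3.202, b = 1.000.
sin(ω/2) = (a − b)/(a + b) = 2.202/4.202 = 0.5240, so ω = 2 arcsin(0.5240) ≈ 63.2°.

63.2°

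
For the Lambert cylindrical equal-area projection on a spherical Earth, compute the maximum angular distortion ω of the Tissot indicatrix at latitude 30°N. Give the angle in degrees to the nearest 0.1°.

16.4°

The Lambert cylindrical equal-area projection is the cylindrical equal-area projection with its standard parallel at the equator (φ₀ = 0). For cylindrical equal-area with standard parallel φ₀, h = cos φ / cos φ₀ and k = cos φ₀ / cos φ, so h·k = 1.
At 30°: h = 0.8660, k = 1.155; principal scales a = 1.155, b = 0.8660.
sin(ω/2) = (a − b)/(a + b) = 0.2887/2.021 = 0.1429, so ω = 2 arcsin(0.1429) ≈ 16.4°.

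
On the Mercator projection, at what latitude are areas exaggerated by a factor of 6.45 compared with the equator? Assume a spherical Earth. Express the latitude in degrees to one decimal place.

66.8°

Mercator areal scale is sec²φ.
sec²φ = 6.45  ⇒  cos²φ = 0.1550  ⇒  cos φ = 0.3937.
φ = arccos(0.3937) ≈ 66.8°.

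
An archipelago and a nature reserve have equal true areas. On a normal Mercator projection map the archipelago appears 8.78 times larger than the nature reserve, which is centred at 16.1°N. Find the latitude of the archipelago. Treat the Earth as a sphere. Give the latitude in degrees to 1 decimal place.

For equal true areas on Mercator, apparent areas scale as sec²φ, so the ratio is cos²φ₂ / cos²φ₁.
cos²φ₂ / cos²φ₁ = 8.78  ⇒  cos φ₁ = cos 16.1° / √8.78 = 0.9608/2.963 = 0.3242.
φ₁ = arccos(0.3242) ≈ 71.1°.

71.1°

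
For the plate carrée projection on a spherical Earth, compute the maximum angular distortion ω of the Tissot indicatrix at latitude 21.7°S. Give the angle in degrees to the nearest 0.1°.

4.2°

Plate carrée maps x = Rλ, y = Rφ. The meridian scale is h = 1 and the parallel scale is k = 1/cos φ = sec φ.
At 21.7°: h = 1.000, k = 1.076; principal scales a = 1.076, b = 1.000.
sin(ω/2) = (a − b)/(a + b) = 0.07627/2.076 = 0.03674, so ω = 2 arcsin(0.03674) ≈ 4.2°.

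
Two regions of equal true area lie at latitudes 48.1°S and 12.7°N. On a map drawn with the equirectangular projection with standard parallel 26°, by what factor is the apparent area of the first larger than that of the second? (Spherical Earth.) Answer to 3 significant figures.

In the equirectangular projection with standard parallel φ₀ = 26° (x = Rλ cos φ₀, y = Rφ), meridians are true-scale (h = 1) and the parallel scale is k = cos φ₀ / cos φ.
Areal scale at 48.1°: h·k = 1.000 × 1.346 = 1.346.
Areal scale at 12.7°: h·k = 1.000 × 0.9213 = 0.9213.
Ratio = 1.346/0.9213 ≈ 1.46.

1.46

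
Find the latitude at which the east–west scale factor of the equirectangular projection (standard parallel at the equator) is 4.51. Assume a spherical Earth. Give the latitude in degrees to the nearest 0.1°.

Plate carrée: h = 1, k = sec φ along parallels.
sec φ = 4.51  ⇒  cos φ = 0.2217  ⇒  φ ≈ 77.2°.

77.2°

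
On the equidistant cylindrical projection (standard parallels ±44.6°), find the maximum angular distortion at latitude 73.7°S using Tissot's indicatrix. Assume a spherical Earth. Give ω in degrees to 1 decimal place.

The equidistant cylindrical projection with φ₀ = 44.6° has h = 1 (meridians true) and k = cos φ₀ / cos φ along parallels.
At 73.7°: h = 1.000, k = 2.537; principal scales a = 2.537, b = 1.000.
sin(ω/2) = (a − b)/(a + b) = 1.537/3.537 = 0.4345, so ω = 2 arcsin(0.4345) ≈ 51.5°.

51.5°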